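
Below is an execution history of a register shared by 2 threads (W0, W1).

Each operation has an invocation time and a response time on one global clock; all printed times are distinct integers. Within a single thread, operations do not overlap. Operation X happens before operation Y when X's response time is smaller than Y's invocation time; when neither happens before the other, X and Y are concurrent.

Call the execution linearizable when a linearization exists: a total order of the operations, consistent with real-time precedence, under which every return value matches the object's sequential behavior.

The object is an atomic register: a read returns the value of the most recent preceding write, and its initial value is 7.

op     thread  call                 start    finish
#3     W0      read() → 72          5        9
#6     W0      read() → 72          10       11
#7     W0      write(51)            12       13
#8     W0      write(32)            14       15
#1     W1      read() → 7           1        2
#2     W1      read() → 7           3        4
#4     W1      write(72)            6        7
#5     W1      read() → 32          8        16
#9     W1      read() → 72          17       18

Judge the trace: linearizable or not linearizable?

through event 17 a valid linearization exists; event 18 (#9 responding at time 18) ends that
every one of the 9 real-time-consistent orders over 9 completed register ops fails the sequential spec
take #1, #2, #3, #4, #5, #6, #7, #8, #9: step 3 already fails, because #3 read() → 72 cannot occur there
take #1, #2, #3, #4, #6, #5, #7, #8, #9: step 3 already fails, because #3 read() → 72 cannot occur there

not linearizable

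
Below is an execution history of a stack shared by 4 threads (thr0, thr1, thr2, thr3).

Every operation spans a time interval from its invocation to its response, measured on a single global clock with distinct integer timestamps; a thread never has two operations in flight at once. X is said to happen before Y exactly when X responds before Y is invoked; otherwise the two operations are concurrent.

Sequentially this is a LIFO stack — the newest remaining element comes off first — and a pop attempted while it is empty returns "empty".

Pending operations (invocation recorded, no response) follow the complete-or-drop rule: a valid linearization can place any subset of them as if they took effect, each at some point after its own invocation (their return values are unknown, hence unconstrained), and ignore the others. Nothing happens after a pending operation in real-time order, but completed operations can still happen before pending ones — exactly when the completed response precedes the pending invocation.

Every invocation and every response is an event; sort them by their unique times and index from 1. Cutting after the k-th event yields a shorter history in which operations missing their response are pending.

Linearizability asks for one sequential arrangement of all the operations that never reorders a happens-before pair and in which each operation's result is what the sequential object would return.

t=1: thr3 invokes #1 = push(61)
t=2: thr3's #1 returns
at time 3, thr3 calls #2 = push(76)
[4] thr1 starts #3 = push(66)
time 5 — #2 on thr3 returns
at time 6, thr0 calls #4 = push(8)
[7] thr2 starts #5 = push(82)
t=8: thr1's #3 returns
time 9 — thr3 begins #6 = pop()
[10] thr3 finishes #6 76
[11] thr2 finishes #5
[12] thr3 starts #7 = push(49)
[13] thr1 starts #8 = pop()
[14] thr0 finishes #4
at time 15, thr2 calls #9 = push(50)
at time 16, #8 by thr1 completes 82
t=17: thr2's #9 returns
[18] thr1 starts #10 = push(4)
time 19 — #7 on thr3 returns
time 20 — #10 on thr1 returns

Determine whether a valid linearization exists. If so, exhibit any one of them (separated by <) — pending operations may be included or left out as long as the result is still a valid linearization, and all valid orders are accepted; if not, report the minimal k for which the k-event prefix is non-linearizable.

linearizable — witness: #1 < #3 < #2 < #6 < #4 < #5 < #8 < #7 < #9 < #10

after step 1 (#1 push(61)): stack <61>
after step 2 (#3 push(66)): stack <61,66>
after step 3 (#2 push(76)): stack <61,66,76>
after step 4 (#6 pop() → 76): stack <61,66>
after step 5 (#4 push(8)): stack <61,66,8>
after step 6 (#5 push(82)): stack <61,66,8,82>
after step 7 (#8 pop() → 82): stack <61,66,8>
after step 8 (#7 push(49)): stack <61,66,8,49>
after step 9 (#9 push(50)): stack <61,66,8,49,50>
after step 10 (#10 push(4)): stack <61,66,8,49,50,4>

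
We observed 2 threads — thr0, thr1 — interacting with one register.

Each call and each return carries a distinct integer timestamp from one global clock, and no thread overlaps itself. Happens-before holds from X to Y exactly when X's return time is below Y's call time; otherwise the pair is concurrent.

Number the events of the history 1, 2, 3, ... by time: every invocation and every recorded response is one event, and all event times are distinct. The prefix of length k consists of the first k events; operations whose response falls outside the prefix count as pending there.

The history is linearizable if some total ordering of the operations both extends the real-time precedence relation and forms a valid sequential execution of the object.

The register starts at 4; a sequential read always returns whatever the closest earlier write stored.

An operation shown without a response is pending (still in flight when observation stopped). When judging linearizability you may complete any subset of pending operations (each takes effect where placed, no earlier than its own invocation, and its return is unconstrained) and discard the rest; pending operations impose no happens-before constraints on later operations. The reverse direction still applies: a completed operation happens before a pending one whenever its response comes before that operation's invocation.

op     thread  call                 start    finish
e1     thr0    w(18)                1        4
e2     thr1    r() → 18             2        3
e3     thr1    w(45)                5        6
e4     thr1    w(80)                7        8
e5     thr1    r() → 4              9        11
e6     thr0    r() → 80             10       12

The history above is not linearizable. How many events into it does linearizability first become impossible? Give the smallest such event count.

11

one valid order for events 1..10 is e1, e2, e3, e4:
step 1: e1 w(18) — value 18
step 2: e2 r() → 18 — value 18
step 3: e3 w(45) — value 45
step 4: e4 w(80) — value 80
include event 11 — e5 responding at 11 — and every candidate order breaks
every completion of the 1 pending operation (e6) was checked; none linearizes
e.g. e1, e2, e3, e4, e5 (pending dropped): illegal at step 5, since e5 r() → 4 cannot apply there
e.g. e2, e1, e3, e4, e5 (pending dropped): illegal at step 1, since e2 r() → 18 cannot apply there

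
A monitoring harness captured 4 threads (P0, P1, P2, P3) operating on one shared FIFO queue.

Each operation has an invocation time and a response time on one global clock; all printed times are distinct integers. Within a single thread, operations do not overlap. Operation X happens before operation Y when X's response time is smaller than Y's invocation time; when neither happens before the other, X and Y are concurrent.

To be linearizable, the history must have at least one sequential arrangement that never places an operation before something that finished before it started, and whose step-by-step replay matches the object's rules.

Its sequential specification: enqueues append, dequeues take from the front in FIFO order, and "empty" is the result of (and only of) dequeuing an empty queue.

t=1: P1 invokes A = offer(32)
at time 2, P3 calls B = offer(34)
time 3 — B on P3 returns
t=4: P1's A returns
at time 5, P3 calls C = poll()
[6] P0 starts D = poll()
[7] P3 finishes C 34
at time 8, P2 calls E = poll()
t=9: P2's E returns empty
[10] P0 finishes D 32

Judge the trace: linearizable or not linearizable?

a witness: A, B, D, C, E
step 1: A offer(32) — queue <32>
step 2: B offer(34) — queue <32,34>
step 3: D poll() → 32 — queue <34>
step 4: C poll() → 34 — queue <>
step 5: E poll() → empty — queue <>

linearizable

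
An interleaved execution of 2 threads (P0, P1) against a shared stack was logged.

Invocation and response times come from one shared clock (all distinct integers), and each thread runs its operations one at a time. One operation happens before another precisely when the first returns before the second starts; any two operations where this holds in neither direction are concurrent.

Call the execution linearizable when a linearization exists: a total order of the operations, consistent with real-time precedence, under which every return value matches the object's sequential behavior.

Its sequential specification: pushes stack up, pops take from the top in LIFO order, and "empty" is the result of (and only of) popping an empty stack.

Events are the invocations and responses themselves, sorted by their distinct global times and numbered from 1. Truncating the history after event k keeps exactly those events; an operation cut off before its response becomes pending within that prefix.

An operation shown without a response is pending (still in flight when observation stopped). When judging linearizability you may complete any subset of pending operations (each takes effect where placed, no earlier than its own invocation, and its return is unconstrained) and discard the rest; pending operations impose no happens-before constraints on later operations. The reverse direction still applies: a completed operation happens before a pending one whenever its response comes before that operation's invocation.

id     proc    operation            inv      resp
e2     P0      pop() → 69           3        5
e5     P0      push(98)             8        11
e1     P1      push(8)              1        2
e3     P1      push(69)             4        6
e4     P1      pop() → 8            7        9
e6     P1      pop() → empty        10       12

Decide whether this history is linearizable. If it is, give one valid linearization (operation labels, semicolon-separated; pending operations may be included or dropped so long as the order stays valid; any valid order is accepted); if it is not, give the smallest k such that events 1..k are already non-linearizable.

linearizable — witness: e1; e3; e2; e4; e6; e5

after step 1 (e1 push(8)): stack <8>
after step 2 (e3 push(69)): stack <8,69>
after step 3 (e2 pop() → 69): stack <8>
after step 4 (e4 pop() → 8): stack <>
after step 5 (e6 pop() → empty): stack <>
after step 6 (e5 push(98)): stack <98>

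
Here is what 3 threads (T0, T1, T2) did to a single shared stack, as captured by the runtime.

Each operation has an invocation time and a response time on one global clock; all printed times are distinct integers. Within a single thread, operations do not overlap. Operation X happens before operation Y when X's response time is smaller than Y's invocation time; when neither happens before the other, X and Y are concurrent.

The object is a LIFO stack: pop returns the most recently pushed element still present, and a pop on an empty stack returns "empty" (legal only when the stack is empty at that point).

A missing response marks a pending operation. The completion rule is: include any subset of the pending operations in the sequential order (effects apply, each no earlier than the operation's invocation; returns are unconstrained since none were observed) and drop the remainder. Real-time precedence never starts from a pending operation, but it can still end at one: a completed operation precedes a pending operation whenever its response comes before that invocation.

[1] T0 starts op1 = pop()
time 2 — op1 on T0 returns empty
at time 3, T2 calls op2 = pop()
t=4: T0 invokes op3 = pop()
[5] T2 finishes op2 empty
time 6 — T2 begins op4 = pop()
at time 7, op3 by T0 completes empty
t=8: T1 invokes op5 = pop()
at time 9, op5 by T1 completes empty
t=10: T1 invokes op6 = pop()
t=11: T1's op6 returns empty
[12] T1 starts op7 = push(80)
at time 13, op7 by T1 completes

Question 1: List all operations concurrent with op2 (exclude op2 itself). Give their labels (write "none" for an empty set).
concurrent with op2 ([3,5]): every op whose interval crosses 3..5
op1 [1,2]: before
op3 [4,7]: concurrent
op4 [6,…): after
op5 [8,9]: after
op6 [10,11]: after
op7 [12,13]: after

op3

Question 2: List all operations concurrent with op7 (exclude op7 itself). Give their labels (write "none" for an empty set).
op7 spans [12,13]; an op avoiding the whole window 12..13 is ordered, any other is concurrent
op1 [1,2]: before
op2 [3,5]: before
op3 [4,7]: before
op4 [6,…): concurrent
op5 [8,9]: before
op6 [10,11]: before

op4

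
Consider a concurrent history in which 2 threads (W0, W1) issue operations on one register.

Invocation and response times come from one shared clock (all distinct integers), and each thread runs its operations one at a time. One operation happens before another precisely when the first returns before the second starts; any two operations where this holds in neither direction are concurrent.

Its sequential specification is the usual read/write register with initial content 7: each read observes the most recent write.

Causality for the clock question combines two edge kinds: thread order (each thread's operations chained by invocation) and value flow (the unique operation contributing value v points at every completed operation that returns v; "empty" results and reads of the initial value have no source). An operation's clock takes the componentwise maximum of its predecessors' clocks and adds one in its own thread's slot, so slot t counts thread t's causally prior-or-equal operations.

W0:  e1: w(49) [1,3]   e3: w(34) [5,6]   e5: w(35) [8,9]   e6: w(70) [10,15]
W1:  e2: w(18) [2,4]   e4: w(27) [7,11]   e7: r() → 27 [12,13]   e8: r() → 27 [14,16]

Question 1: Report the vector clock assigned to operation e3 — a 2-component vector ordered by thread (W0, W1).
root op e2, invoked 2: fresh clock plus W1's own tick → (0, 1)
root op e1, invoked 1: fresh clock plus W0's own tick → (1, 0)
e4, invoked 7, takes VC(e2)=(0, 1) under max, adds 1 for W1 → (0, 2)
e3, invoked 5, takes VC(e1)=(1, 0) under max, adds 1 for W0 → (2, 0)
e7, invoked 12, takes VC(e4)=(0, 2) under max, adds 1 for W1 → (0, 3)
e5, invoked 8, takes VC(e3)=(2, 0) under max, adds 1 for W0 → (3, 0)
e8, invoked 14, takes VC(e4)=(0, 2), VC(e7)=(0, 3) under max, adds 1 for W1 → (0, 4)
e6, invoked 10, takes VC(e5)=(3, 0) under max, adds 1 for W0 → (4, 0)
target: VC(e3) = (2, 0)

(2, 0)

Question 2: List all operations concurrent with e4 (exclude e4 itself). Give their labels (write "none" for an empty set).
e4 runs from 7 to 11; window-overlapping ops are concurrent
e1 [1,3]: before
e2 [2,4]: before
e3 [5,6]: before
e5 [8,9]: concurrent
e6 [10,15]: concurrent
e7 [12,13]: after
e8 [14,16]: after

e5, e6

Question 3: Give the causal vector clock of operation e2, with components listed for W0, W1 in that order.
VC(e2, invoked at 2): no causal predecessors; +1 on W1 → (0, 1)
VC(e1, invoked at 1): no causal predecessors; +1 on W0 → (1, 0)
e4 (invocation 7): componentwise max over VC(e2)=(0, 1), +1 at W1, giving (0, 2)
e3 (invocation 5): componentwise max over VC(e1)=(1, 0), +1 at W0, giving (2, 0)
e7 (invocation 12): componentwise max over VC(e4)=(0, 2), +1 at W1, giving (0, 3)
e5 (invocation 8): componentwise max over VC(e3)=(2, 0), +1 at W0, giving (3, 0)
e8 (invocation 14): componentwise max over VC(e4)=(0, 2), VC(e7)=(0, 3), +1 at W1, giving (0, 4)
e6 (invocation 10): componentwise max over VC(e5)=(3, 0), +1 at W0, giving (4, 0)
target: VC(e2) = (0, 1)

(0, 1)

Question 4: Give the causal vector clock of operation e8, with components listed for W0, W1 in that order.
e2 (invocation 2): nothing precedes it; W1's component alone gives (0, 1)
e1 (invocation 1): nothing precedes it; W0's component alone gives (1, 0)
invoked at 7, e4 merges VC(e2)=(0, 1) and bumps W1's slot → (0, 2)
invoked at 5, e3 merges VC(e1)=(1, 0) and bumps W0's slot → (2, 0)
invoked at 12, e7 merges VC(e4)=(0, 2) and bumps W1's slot → (0, 3)
invoked at 8, e5 merges VC(e3)=(2, 0) and bumps W0's slot → (3, 0)
invoked at 14, e8 merges VC(e4)=(0, 2), VC(e7)=(0, 3) and bumps W1's slot → (0, 4)
invoked at 10, e6 merges VC(e5)=(3, 0) and bumps W0's slot → (4, 0)
target: VC(e8) = (0, 4)

(0, 4)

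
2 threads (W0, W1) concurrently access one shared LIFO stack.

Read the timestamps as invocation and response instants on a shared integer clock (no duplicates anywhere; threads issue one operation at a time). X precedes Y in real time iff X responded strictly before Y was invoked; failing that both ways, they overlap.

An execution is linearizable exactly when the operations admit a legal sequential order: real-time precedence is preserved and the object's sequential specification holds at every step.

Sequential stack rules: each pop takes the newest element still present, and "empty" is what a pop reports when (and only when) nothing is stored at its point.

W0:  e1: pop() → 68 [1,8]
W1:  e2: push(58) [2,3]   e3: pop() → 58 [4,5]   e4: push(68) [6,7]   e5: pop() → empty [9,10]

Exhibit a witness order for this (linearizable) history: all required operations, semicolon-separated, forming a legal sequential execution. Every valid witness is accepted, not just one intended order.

e2; e3; e4; e1; e5

after step 1 (e2 push(58)): stack <58>
after step 2 (e3 pop() → 58): stack <>
after step 3 (e4 push(68)): stack <68>
after step 4 (e1 pop() → 68): stack <>
after step 5 (e5 pop() → empty): stack <>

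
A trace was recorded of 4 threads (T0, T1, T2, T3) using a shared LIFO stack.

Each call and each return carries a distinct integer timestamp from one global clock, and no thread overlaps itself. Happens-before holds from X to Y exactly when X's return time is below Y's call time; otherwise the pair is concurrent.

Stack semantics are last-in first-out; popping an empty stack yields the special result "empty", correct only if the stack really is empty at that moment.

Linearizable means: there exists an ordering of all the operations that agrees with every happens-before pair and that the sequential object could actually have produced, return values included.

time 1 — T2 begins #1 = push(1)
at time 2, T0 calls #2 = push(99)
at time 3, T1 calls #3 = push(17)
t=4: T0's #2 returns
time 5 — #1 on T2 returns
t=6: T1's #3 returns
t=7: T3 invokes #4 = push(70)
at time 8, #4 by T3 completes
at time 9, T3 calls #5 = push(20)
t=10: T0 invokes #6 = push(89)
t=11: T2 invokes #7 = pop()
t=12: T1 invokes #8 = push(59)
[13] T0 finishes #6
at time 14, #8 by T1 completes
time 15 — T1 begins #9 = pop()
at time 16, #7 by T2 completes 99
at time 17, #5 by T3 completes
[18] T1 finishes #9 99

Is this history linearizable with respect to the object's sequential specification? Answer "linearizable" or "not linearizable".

not linearizable

the violation lands at event 16, #7's response at time 16: events 1..15 linearize, events 1..16 do not
36 orders of the 7 completed LIFO stack ops respect real time; none is legal
no escape via the 2 pending operations (#5, #9): every completion choice fails
sample order #1, #2, #3, #4, #6, #7, #8 (pending dropped) stalls at step 6 — #7 pop() → 99 has no legal effect
sample order #1, #2, #3, #4, #6, #8, #7 (pending dropped) stalls at step 7 — #7 pop() → 99 has no legal effect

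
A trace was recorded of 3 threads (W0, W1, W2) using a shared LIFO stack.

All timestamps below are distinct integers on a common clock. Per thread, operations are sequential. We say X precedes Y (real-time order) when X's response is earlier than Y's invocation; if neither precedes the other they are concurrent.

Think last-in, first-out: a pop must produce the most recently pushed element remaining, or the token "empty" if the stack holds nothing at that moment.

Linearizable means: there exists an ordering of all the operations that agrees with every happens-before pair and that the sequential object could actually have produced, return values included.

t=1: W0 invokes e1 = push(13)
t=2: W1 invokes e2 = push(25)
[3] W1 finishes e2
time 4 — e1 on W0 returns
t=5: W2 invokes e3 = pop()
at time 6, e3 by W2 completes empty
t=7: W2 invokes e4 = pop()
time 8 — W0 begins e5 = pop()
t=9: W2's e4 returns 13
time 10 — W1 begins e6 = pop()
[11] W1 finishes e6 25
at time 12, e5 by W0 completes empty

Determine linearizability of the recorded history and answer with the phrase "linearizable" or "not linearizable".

not linearizable

cut after 5 events: linearizable; cut after 6 events (e3 responds, time 6): not linearizable
real-time-consistent orders of the 3 completed operations: 2 — all fail the LIFO stack replay
for example e1, e2, e3 fails at step 3: e3 pop() → empty is not legal there
for example e2, e1, e3 fails at step 3: e3 pop() → empty is not legal there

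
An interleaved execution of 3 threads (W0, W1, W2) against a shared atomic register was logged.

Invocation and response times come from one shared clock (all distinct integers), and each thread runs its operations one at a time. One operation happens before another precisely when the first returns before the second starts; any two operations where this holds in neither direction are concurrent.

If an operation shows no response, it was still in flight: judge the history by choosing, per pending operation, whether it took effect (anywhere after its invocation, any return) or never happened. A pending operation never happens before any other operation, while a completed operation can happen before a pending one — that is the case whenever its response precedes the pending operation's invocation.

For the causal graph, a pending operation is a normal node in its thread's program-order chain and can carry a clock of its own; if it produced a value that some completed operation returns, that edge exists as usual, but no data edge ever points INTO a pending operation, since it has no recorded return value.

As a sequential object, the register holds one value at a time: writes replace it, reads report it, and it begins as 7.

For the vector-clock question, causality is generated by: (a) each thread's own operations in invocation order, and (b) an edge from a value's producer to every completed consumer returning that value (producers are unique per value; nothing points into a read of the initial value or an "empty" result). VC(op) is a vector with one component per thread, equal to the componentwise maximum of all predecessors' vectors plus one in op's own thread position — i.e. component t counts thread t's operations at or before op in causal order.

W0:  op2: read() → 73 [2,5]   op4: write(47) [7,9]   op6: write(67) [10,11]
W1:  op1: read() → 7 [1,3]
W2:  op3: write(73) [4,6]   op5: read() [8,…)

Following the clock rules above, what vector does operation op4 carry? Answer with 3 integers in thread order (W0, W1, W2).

invoked at 4, op3 has no predecessors; its own W2 bump gives (0, 0, 1)
invoked at 1, op1 has no predecessors; its own W1 bump gives (0, 1, 0)
merge at op5 (invoked 8): VC(op3)=(0, 0, 1), own-thread bump on W2 → (0, 0, 2)
merge at op2 (invoked 2): VC(op3)=(0, 0, 1), own-thread bump on W0 → (1, 0, 1)
merge at op4 (invoked 7): VC(op2)=(1, 0, 1), own-thread bump on W0 → (2, 0, 1)
merge at op6 (invoked 10): VC(op4)=(2, 0, 1), own-thread bump on W0 → (3, 0, 1)
target: VC(op4) = (2, 0, 1)

(2, 0, 1)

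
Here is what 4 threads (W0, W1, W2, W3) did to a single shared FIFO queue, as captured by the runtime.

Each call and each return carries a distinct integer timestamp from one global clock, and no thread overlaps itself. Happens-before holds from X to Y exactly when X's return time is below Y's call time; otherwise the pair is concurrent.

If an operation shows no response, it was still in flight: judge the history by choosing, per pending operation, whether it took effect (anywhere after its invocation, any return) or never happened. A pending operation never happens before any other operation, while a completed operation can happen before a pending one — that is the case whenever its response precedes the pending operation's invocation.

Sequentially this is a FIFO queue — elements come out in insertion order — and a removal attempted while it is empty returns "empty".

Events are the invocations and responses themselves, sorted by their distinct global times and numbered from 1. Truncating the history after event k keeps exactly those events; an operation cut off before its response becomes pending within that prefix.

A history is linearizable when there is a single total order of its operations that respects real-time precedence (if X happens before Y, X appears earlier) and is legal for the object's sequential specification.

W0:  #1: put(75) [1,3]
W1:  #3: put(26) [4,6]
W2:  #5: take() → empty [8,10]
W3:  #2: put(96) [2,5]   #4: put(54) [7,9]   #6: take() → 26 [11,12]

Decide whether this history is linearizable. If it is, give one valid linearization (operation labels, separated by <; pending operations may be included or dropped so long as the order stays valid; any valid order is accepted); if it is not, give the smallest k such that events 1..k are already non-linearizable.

already the first 10 events (up to #5's response at time 10) admit no linearization; the first 9 still do
no legal order exists: 6 real-time-consistent candidates over 5 completed FIFO queue operations, all rejected
for example #1, #2, #3, #4, #5 fails at step 5: #5 take() → empty is not legal there
for example #1, #2, #3, #5, #4 fails at step 4: #5 take() → empty is not legal there

not linearizable — minimal violating prefix: 10 events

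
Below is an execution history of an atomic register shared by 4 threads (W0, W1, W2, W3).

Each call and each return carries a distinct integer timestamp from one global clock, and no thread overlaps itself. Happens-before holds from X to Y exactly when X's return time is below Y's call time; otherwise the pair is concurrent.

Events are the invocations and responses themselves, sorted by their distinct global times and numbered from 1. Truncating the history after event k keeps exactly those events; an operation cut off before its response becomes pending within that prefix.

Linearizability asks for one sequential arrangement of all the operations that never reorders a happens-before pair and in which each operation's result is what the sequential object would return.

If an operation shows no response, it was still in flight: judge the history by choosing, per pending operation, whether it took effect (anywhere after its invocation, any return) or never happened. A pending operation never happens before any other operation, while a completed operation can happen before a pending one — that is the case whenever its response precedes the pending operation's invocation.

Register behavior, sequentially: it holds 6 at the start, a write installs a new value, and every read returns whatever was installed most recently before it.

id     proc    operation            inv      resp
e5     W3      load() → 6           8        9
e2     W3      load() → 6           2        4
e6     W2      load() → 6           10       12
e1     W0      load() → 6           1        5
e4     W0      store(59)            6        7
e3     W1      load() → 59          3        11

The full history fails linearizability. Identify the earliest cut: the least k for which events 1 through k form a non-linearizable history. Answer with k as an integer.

9

a valid linearization of events 1..8 exists, for instance e1, e2, e3, e4:
after step 1 (e1 load() → 6): value 6
after step 2 (e2 load() → 6): value 6
after step 3 (e3 load() (pending, included)): value 6
after step 4 (e4 store(59)): value 59
include event 9 — e5 responding at 9 — and every candidate order breaks
no completion choice of the 1 pending operation (e3) rescues it — every subset was tried
e.g. e1, e2, e4, e5 (pending dropped): illegal at step 4, since e5 load() → 6 cannot apply there
e.g. e2, e1, e4, e5 (pending dropped): illegal at step 4, since e5 load() → 6 cannot apply there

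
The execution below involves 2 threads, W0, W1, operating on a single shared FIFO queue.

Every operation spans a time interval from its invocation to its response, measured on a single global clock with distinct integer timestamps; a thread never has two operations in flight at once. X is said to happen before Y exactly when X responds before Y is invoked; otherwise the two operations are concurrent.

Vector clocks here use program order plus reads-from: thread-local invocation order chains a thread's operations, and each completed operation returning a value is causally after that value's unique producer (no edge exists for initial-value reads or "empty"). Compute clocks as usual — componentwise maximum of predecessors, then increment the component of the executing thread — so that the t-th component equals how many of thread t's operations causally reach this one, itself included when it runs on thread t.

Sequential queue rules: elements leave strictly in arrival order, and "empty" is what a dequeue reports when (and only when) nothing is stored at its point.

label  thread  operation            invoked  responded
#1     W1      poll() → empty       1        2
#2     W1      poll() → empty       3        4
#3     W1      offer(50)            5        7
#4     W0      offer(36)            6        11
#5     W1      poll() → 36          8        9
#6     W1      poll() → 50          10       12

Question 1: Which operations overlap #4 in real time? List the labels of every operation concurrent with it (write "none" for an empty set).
#3, #5, #6

#4 spans [6,11]; an op avoiding the whole window 6..11 is ordered, any other is concurrent
#1 [1,2]: before
#2 [3,4]: before
#3 [5,7]: concurrent
#5 [8,9]: concurrent
#6 [10,12]: concurrent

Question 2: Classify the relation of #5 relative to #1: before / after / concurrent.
after

#5 spans [8,9], #1 spans [1,2]
resp(#1)=2 < inv(#5)=8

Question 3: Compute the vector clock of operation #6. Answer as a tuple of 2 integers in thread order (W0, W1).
(1, 5)

invoked at 1, #1 has no predecessors; its own W1 bump gives (0, 1)
invoked at 6, #4 has no predecessors; its own W0 bump gives (1, 0)
#2 (invocation 3): componentwise max over VC(#1)=(0, 1), +1 at W1, giving (0, 2)
#3 (invocation 5): componentwise max over VC(#2)=(0, 2), +1 at W1, giving (0, 3)
#5 (invocation 8): componentwise max over VC(#3)=(0, 3), VC(#4)=(1, 0), +1 at W1, giving (1, 4)
#6 (invocation 10): componentwise max over VC(#3)=(0, 3), VC(#5)=(1, 4), +1 at W1, giving (1, 5)
target: VC(#6) = (1, 5)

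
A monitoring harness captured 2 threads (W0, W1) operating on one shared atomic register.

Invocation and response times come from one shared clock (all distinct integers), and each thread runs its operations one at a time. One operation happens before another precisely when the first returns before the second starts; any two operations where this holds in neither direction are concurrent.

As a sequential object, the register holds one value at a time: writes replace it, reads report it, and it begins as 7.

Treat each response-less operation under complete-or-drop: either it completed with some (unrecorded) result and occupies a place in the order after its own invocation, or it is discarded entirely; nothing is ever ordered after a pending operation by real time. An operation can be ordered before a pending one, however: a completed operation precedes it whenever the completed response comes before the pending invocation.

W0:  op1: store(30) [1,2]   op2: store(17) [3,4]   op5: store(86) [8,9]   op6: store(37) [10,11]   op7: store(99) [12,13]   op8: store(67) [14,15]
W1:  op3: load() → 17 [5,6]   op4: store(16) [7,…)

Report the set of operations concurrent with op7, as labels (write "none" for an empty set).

concurrent with op7 ([12,13]): every op whose interval crosses 12..13
op1 [1,2]: before
op2 [3,4]: before
op3 [5,6]: before
op4 [7,…): concurrent
op5 [8,9]: before
op6 [10,11]: before
op8 [14,15]: after

op4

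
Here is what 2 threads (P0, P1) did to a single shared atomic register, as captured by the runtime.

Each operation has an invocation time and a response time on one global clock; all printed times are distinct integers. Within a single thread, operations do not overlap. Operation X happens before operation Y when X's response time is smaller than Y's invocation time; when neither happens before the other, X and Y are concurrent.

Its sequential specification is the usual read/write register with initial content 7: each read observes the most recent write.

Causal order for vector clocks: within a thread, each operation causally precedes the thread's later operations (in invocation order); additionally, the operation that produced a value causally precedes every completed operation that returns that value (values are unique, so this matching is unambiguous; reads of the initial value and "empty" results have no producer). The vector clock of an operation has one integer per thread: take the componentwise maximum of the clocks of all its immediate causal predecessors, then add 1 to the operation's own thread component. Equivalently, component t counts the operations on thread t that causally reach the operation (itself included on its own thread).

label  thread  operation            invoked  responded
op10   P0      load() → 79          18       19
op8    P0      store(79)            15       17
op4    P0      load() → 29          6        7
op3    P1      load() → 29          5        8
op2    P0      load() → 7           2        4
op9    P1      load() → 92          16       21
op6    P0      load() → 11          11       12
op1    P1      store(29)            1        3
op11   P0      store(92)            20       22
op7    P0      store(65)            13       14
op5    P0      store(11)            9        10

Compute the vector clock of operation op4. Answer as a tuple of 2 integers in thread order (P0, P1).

invoked at 1, op1 has no predecessors; its own P1 bump gives (0, 1)
invoked at 2, op2 has no predecessors; its own P0 bump gives (1, 0)
merge at op3 (invoked 5): VC(op1)=(0, 1), own-thread bump on P1 → (0, 2)
merge at op4 (invoked 6): VC(op1)=(0, 1), VC(op2)=(1, 0), own-thread bump on P0 → (2, 1)
merge at op5 (invoked 9): VC(op4)=(2, 1), own-thread bump on P0 → (3, 1)
merge at op6 (invoked 11): VC(op5)=(3, 1), own-thread bump on P0 → (4, 1)
merge at op7 (invoked 13): VC(op6)=(4, 1), own-thread bump on P0 → (5, 1)
merge at op8 (invoked 15): VC(op7)=(5, 1), own-thread bump on P0 → (6, 1)
merge at op10 (invoked 18): VC(op8)=(6, 1), own-thread bump on P0 → (7, 1)
merge at op11 (invoked 20): VC(op10)=(7, 1), own-thread bump on P0 → (8, 1)
merge at op9 (invoked 16): VC(op3)=(0, 2), VC(op11)=(8, 1), own-thread bump on P1 → (8, 3)
target: VC(op4) = (2, 1)

(2, 1)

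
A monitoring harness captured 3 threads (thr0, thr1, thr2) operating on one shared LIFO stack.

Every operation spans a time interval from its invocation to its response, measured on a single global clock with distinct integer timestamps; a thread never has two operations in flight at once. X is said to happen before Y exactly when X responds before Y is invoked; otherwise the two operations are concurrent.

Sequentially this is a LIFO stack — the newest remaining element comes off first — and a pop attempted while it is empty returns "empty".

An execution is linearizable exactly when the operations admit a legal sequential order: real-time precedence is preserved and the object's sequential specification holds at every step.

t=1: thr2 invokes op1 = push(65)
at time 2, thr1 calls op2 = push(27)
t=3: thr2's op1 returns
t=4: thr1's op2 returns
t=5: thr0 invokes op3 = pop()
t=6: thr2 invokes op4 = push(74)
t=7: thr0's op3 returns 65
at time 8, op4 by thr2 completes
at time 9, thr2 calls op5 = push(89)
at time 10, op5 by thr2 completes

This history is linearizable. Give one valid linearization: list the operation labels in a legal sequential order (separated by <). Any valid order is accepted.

1. op2 push(27), leaving stack <27>
2. op1 push(65), leaving stack <27,65>
3. op3 pop() → 65, leaving stack <27>
4. op4 push(74), leaving stack <27,74>
5. op5 push(89), leaving stack <27,74,89>

op2 < op1 < op3 < op4 < op5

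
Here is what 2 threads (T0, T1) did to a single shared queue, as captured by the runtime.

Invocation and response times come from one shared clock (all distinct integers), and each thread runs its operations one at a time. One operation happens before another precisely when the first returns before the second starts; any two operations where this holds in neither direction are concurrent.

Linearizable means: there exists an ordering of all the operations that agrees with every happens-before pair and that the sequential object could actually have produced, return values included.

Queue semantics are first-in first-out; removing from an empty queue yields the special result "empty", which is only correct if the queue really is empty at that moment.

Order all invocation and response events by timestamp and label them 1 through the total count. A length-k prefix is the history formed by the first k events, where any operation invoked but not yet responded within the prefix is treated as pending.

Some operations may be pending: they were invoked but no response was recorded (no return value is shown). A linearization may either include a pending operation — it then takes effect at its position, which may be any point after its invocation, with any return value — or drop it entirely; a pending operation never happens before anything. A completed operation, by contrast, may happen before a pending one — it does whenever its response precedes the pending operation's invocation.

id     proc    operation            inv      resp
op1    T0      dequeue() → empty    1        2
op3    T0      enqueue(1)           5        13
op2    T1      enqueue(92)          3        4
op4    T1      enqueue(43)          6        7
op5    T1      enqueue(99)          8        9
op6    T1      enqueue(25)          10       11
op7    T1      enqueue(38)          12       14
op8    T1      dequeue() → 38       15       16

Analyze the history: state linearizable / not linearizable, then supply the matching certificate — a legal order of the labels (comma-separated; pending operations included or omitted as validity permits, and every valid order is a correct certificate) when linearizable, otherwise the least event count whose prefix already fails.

not linearizable — minimal violating prefix: 16 events

events 1..15 are fine; event 16 — the response of op8 at time 16 — makes the prefix non-linearizable
checked exhaustively: 5 real-time-consistent orders of 8 completed operations, zero legal queue replays
sample order op1, op2, op3, op4, op5, op6, op7, op8 stalls at step 8 — op8 dequeue() → 38 has no legal effect
sample order op1, op2, op4, op3, op5, op6, op7, op8 stalls at step 8 — op8 dequeue() → 38 has no legal effect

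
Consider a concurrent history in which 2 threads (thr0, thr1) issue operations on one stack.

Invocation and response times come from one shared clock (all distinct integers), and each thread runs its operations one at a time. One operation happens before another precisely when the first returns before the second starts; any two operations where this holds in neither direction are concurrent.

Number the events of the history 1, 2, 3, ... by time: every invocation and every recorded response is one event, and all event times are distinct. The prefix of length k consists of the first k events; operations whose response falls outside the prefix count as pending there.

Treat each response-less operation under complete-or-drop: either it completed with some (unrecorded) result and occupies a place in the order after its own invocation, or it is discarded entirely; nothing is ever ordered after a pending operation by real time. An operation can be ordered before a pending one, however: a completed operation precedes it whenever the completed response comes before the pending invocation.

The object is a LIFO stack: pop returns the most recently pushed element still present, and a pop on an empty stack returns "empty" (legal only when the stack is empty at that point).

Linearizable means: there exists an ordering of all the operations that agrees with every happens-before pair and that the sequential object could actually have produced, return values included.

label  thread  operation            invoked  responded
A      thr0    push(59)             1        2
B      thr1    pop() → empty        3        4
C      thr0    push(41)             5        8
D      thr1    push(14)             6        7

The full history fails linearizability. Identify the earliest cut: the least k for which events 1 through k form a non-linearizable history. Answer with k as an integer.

4

events 1..3 are linearizable, e.g. via A:
1. A push(59), leaving stack <59>
include event 4 — B responding at 4 — and every candidate order breaks
one such order, A, B, breaks at step 2 where B pop() → empty is illegal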